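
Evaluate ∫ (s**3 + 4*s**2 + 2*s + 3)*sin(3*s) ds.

-s**3*cos(3*s)/3 + s**2*sin(3*s)/3 - 4*s**2*cos(3*s)/3 + 8*s*sin(3*s)/9 - 4*s*cos(3*s)/9 + 4*sin(3*s)/27 - 19*cos(3*s)/27 + C

Use integration by parts with u = s**3 + 4*s**2 + 2*s + 3, dv = sin(3*s) ds, so v = -cos(3*s)/3.
Apply parts 3 times (tabular method): alternate signs, differentiate u down to 0, integrate dv up.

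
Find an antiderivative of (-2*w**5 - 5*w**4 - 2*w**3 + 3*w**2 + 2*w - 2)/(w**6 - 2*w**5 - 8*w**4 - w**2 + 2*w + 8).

-189*log(w - 4)/85 + log(w - 1)/6 - log(w + 1)/10 - log(w + 2)/15 + 19*log(w**2 + 1)/170 - 43*atan(w)/85 + C

Factor the denominator: (w - 4)*(w - 1)*(w + 1)*(w + 2)*(w**2 + 1).
Partial-fraction decomposition: (19*w - 43)/(85*(w**2 + 1)) - 1/(15*(w + 2)) - 1/(10*(w + 1)) + 1/(6*(w - 1)) - 189/(85*(w - 4)).
Integrate each term; A/(w−a) gives A·log|w−a|; the (Bw+D)/(w²+p²) term gives a log and an atan.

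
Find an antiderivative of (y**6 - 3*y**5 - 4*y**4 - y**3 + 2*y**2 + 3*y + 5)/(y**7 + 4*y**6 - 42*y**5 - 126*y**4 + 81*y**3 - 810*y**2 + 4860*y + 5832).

18023*log(y - 6)/136080 + 319*log(y - 3)/17496 + log(y + 1)/1400 + 710899*log(y + 6)/874800 + 437*log(y**2 + 9)/24300 - 199*atan(y/3)/2025 + 2603/(972*y + 5832) + C

Factor the denominator: (y - 6)*(y - 3)*(y + 1)*(y + 6)**2*(y**2 + 9).
Partial-fraction decomposition: (437*y - 3582)/(12150*(y**2 + 9)) + 710899/(874800*(y + 6)) - 2603/(972*(y + 6)**2) + 1/(1400*(y + 1)) + 319/(17496*(y - 3)) + 18023/(136080*(y - 6)).
Integrate each term; A/(y−a) gives A·log|y−a|; the (By+D)/(y²+p²) term gives a log and an atan.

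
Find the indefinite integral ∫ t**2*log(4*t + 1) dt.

t**3*log(4*t + 1)/3 - t**3/9 + t**2/24 - t/48 + log(4*t + 1)/192 + C

Use integration by parts with u = log(4*t + 1), dv = t**2 dt.
Then du = 4/(4*t + 1) dt and v = t**3/3.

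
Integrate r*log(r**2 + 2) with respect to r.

r**2*log(r**2 + 2)/2 - r**2/2 + log(r**2 + 2) + C

Let u = r**2 + 2, so du = (2*r) dr.
The integral becomes (1/2)·∫ log(u) du; integrate by parts with u′=log(u), dv′=du.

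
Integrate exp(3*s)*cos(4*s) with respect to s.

4*exp(3*s)*sin(4*s)/25 + 3*exp(3*s)*cos(4*s)/25 + C

Let I denote the integral. Integrate by parts with u = cos(4*s), dv = exp(3*s) ds, so v = exp(3*s)/3: I = exp(3*s)*cos(4*s)/3 + (4/3)·∫ exp(3*s)*sin(4*s) ds.
Apply parts again with u = sin(4*s), dv = exp(3*s) ds: ∫ exp(3*s)*sin(4*s) ds = exp(3*s)*sin(4*s)/3 − (4/3)·I. Substituting back brings back I: I = 4*exp(3*s)*sin(4*s)/9 + exp(3*s)*cos(4*s)/3 − (16/9)·I.
Solving for I: (1 + 16/9)·I equals the remaining terms, so I = (9/25)·(4*exp(3*s)*sin(4*s)/9 + exp(3*s)*cos(4*s)/3).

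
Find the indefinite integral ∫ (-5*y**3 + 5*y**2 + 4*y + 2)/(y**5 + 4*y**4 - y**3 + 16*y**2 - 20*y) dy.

-log(y)/10 + log(y - 1)/5 + 122*log(y + 5)/145 - 273*log(y**2 + 4)/580 - 72*atan(y/2)/145 + C

Factor the denominator: y*(y - 1)*(y + 5)*(y**2 + 4).
Partial-fraction decomposition: -3*(91*y + 96)/(290*(y**2 + 4)) + 122/(145*(y + 5)) + 1/(5*(y - 1)) - 1/(10*y).
Integrate each term; A/(y−a) gives A·log|y−a|; the (By+D)/(y²+p²) term gives a log and an atan.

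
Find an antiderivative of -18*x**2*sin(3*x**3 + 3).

2*cos(3*x**3 + 3) + C

Let u = 3*x**3 + 3, so du = (9*x**2) dx.
Rewriting, the integral becomes -2·∫ sin(u) du = -2·-cos(u).
Substituting back, u = 3*x**3 + 3.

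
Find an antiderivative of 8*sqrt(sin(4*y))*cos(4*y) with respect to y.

Let u = sin(4*y), so du = (4*cos(4*y)) dy.
Rewriting, the integral becomes 2·∫ √u du = 2·(2/3)u^(3/2).
Substituting back, u = sin(4*y).

4*sin(4*y)**(3/2)/3 + C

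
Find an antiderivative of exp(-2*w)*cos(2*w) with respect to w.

exp(-2*w)*sin(2*w)/4 - exp(-2*w)*cos(2*w)/4 + C

Let I denote the integral. Integrate by parts with u = cos(2*w), dv = exp(-2*w) dw, so v = -exp(-2*w)/2: I = -exp(-2*w)*cos(2*w)/2 − ∫ exp(-2*w)*sin(2*w) dw.
Apply parts again with u = sin(2*w), dv = exp(-2*w) dw: ∫ exp(-2*w)*sin(2*w) dw = -exp(-2*w)*sin(2*w)/2 + I. Substituting back brings back I: I = exp(-2*w)*sin(2*w)/2 - exp(-2*w)*cos(2*w)/2 − I.
Solving for I: (1 + 1)·I equals the remaining terms, so I = (1/2)·(exp(-2*w)*sin(2*w)/2 - exp(-2*w)*cos(2*w)/2).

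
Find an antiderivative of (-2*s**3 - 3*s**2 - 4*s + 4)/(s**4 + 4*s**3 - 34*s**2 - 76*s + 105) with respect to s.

Factor the denominator: (s - 5)*(s - 1)*(s + 3)*(s + 7).
Partial-fraction decomposition: -571/(384*(s + 7)) + 43/(128*(s + 3)) + 5/(128*(s - 1)) - 341/(384*(s - 5)).
Integrate each term: A/(s−a) contributes A·log|s−a|.

-341*log(s - 5)/384 + 5*log(s - 1)/128 + 43*log(s + 3)/128 - 571*log(s + 7)/384 + C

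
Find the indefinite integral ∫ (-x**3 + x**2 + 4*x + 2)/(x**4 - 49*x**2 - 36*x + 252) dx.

-132*log(x - 7)/325 - 3*log(x - 2)/100 + 13*log(x + 3)/75 - 115*log(x + 6)/156 + C

Factor the denominator: (x - 7)*(x - 2)*(x + 3)*(x + 6).
Partial-fraction decomposition: -115/(156*(x + 6)) + 13/(75*(x + 3)) - 3/(100*(x - 2)) - 132/(325*(x - 7)).
Integrate each term: A/(x−a) contributes A·log|x−a|.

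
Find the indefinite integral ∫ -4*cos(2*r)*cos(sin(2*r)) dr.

Let u = sin(2*r), so du = (2*cos(2*r)) dr.
Rewriting, the integral becomes -2·∫ cos(u) du = -2·sin(u).
Substituting back, u = sin(2*r).

-2*sin(sin(2*r)) + C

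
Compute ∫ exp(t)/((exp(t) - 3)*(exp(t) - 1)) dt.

log(exp(t) - 3)/2 - log(exp(t) - 1)/2 + C

Let u = e^t, du = e^t dt.
The integral becomes ∫ du/((u-3)(u-1)); decompose into partial fractions.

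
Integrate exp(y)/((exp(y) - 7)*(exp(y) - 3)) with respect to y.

Let u = e^y, du = e^y dy.
The integral becomes ∫ du/((u-7)(u-3)); decompose into partial fractions.

log(exp(y) - 7)/4 - log(exp(y) - 3)/4 + C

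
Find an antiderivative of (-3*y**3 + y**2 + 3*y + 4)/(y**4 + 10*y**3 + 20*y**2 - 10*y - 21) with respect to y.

5*log(y - 1)/64 - 5*log(y + 1)/24 + 85*log(y + 3)/32 - 1061*log(y + 7)/192 + C

Factor the denominator: (y - 1)*(y + 1)*(y + 3)*(y + 7).
Partial-fraction decomposition: -1061/(192*(y + 7)) + 85/(32*(y + 3)) - 5/(24*(y + 1)) + 5/(64*(y - 1)).
Integrate each term: A/(y−a) contributes A·log|y−a|.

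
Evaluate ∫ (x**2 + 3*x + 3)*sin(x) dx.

-x**2*cos(x) + 2*x*sin(x) - 3*x*cos(x) + 3*sin(x) - cos(x) + C

Use integration by parts with u = x**2 + 3*x + 3, dv = sin(x) dx, so v = -cos(x).
Apply parts 2 times (tabular method): alternate signs, differentiate u down to 0, integrate dv up.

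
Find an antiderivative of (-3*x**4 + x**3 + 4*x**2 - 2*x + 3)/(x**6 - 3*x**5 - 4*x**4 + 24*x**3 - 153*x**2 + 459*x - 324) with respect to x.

Factor the denominator: (x - 3)**2*(x - 1)*(x + 4)*(x**2 + 9).
Partial-fraction decomposition: (1097*x - 2913)/(4500*(x**2 + 9)) + 757/(6125*(x + 4)) + 3/(200*(x - 1)) - 1349/(3528*(x - 3)) - 61/(84*(x - 3)**2).
Integrate each term; A/(x−a) gives A·log|x−a|; the (Bx+D)/(x²+p²) term gives a log and an atan.

-1349*log(x - 3)/3528 + 3*log(x - 1)/200 + 757*log(x + 4)/6125 + 1097*log(x**2 + 9)/9000 - 971*atan(x/3)/4500 + 61/(84*x - 252) + C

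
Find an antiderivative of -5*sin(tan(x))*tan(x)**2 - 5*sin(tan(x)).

5*cos(tan(x)) + C

Let u = tan(x), so du = (tan(x)**2 + 1) dx.
Rewriting, the integral becomes -5·∫ sin(u) du = -5·-cos(u).
Substituting back, u = tan(x).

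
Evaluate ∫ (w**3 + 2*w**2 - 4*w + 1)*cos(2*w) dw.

w**3*sin(2*w)/2 + w**2*sin(2*w) + 3*w**2*cos(2*w)/4 - 11*w*sin(2*w)/4 + w*cos(2*w) - 11*cos(2*w)/8 + C

Use integration by parts with u = w**3 + 2*w**2 - 4*w + 1, dv = cos(2*w) dw, so v = sin(2*w)/2.
Apply parts 3 times (tabular method): alternate signs, differentiate u down to 0, integrate dv up.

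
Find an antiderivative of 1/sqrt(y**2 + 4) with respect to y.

log(y + sqrt(y**2 + 4)) + C

Substitute y = 2·tan(θ), so dy = 2·sec(θ)^2 dθ and the radical becomes sqrt(y**2 + 4) = 2·sec(θ) by the Pythagorean identity.
Integrate the resulting trig expression in θ, then back-substitute tan(θ) = y/2, sec(θ) = sqrt(y**2 + 4)/2 (absorbing any constant into C).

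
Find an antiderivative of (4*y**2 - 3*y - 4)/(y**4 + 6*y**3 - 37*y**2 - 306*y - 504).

Factor the denominator: (y - 7)*(y + 3)*(y + 4)*(y + 6).
Partial-fraction decomposition: -79/(39*(y + 6)) + 36/(11*(y + 4)) - 41/(30*(y + 3)) + 171/(1430*(y - 7)).
Integrate each term: A/(y−a) contributes A·log|y−a|.

171*log(y - 7)/1430 - 41*log(y + 3)/30 + 36*log(y + 4)/11 - 79*log(y + 6)/39 + C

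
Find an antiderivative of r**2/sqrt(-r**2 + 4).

Substitute r = 2·sin(θ), so dr = 2·cos(θ) dθ and the radical becomes sqrt(-r**2 + 4) = 2·cos(θ) by the Pythagorean identity.
Integrate the resulting trig expression in θ, then back-substitute θ = asin(r/2), sin(θ) = r/2, cos(θ) = sqrt(-r**2 + 4)/2 (absorbing any constant into C).

-r*sqrt(-r**2 + 4)/2 + 2*asin(r/2) + C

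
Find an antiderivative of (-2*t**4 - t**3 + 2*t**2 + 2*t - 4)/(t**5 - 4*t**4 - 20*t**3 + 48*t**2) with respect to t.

log(t)/144 - 341*log(t - 6)/180 + log(t - 2)/3 - 107*log(t + 4)/240 + 1/(12*t) + C

Factor the denominator: t**2*(t - 6)*(t - 2)*(t + 4).
Partial-fraction decomposition: -107/(240*(t + 4)) + 1/(3*(t - 2)) - 341/(180*(t - 6)) + 1/(144*t) - 1/(12*t**2).
Integrate each term; A/(t−a) gives A·log|t−a|; A/(t−a)² gives −A/(t−a).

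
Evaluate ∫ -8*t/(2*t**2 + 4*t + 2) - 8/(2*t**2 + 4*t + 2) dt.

Let u = 2*t**2 + 4*t + 2, so du = (4*t + 4) dt.
Rewriting, the integral becomes -2·∫ 1/u du = -2·log(u).
Substituting back, u = 2*t**2 + 4*t + 2.

-2*log(2*t**2 + 4*t + 2) + C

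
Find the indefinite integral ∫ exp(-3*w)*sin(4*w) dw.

Let I denote the integral. Integrate by parts with u = sin(4*w), dv = exp(-3*w) dw, so v = -exp(-3*w)/3: I = -exp(-3*w)*sin(4*w)/3 + (4/3)·∫ exp(-3*w)*cos(4*w) dw.
Apply parts again with u = cos(4*w), dv = exp(-3*w) dw: ∫ exp(-3*w)*cos(4*w) dw = -exp(-3*w)*cos(4*w)/3 − (4/3)·I. Substituting back brings back I: I = -exp(-3*w)*sin(4*w)/3 - 4*exp(-3*w)*cos(4*w)/9 − (16/9)·I.
Solving for I: (1 + 16/9)·I equals the remaining terms, so I = (9/25)·(-exp(-3*w)*sin(4*w)/3 - 4*exp(-3*w)*cos(4*w)/9).

-3*exp(-3*w)*sin(4*w)/25 - 4*exp(-3*w)*cos(4*w)/25 + C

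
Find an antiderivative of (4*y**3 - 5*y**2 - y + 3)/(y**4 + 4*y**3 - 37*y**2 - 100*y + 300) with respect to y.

373*log(y - 5)/330 - 13*log(y - 2)/168 - 617*log(y + 5)/70 + 1035*log(y + 6)/88 + C

Factor the denominator: (y - 5)*(y - 2)*(y + 5)*(y + 6).
Partial-fraction decomposition: 1035/(88*(y + 6)) - 617/(70*(y + 5)) - 13/(168*(y - 2)) + 373/(330*(y - 5)).
Integrate each term: A/(y−a) contributes A·log|y−a|.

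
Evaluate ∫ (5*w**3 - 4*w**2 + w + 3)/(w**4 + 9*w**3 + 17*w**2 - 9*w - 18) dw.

Factor the denominator: (w - 1)*(w + 1)*(w + 3)*(w + 6).
Partial-fraction decomposition: 409/(35*(w + 6)) - 57/(8*(w + 3)) + 7/(20*(w + 1)) + 5/(56*(w - 1)).
Integrate each term: A/(w−a) contributes A·log|w−a|.

5*log(w - 1)/56 + 7*log(w + 1)/20 - 57*log(w + 3)/8 + 409*log(w + 6)/35 + C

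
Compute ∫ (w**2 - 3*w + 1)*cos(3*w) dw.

w**2*sin(3*w)/3 - w*sin(3*w) + 2*w*cos(3*w)/9 + 7*sin(3*w)/27 - cos(3*w)/3 + C

Use integration by parts with u = w**2 - 3*w + 1, dv = cos(3*w) dw, so v = sin(3*w)/3.
Apply parts 2 times (tabular method): alternate signs, differentiate u down to 0, integrate dv up.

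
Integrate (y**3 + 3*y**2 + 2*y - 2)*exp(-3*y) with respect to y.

Use integration by parts with u = y**3 + 3*y**2 + 2*y - 2, dv = exp(-3*y) dy, so v = -exp(-3*y)/3.
Apply parts 3 times (tabular method): alternate signs, differentiate u down to 0, integrate dv up.

(-9*y**3 - 36*y**2 - 42*y + 4)*exp(-3*y)/27 + C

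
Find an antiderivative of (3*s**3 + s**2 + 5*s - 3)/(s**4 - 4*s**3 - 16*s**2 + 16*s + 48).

Factor the denominator: (s - 6)*(s - 2)*(s + 2)**2.
Partial-fraction decomposition: 197/(256*(s + 2)) - 33/(32*(s + 2)**2) - 35/(64*(s - 2)) + 711/(256*(s - 6)).
Integrate each term; A/(s−a) gives A·log|s−a|; A/(s−a)² gives −A/(s−a).

711*log(s - 6)/256 - 35*log(s - 2)/64 + 197*log(s + 2)/256 + 33/(32*s + 64) + C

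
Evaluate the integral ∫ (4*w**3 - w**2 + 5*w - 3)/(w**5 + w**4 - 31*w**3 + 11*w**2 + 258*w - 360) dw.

-1889*log(w - 3)/3136 + 5*log(w - 2)/6 + 295*log(w + 4)/294 - 79*log(w + 5)/64 - 111/(56*w - 168) + C

Factor the denominator: (w - 3)**2*(w - 2)*(w + 4)*(w + 5).
Partial-fraction decomposition: -79/(64*(w + 5)) + 295/(294*(w + 4)) + 5/(6*(w - 2)) - 1889/(3136*(w - 3)) + 111/(56*(w - 3)**2).
Integrate each term; A/(w−a) gives A·log|w−a|; A/(w−a)² gives −A/(w−a).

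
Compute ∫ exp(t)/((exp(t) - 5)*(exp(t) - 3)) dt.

log(exp(t) - 5)/2 - log(exp(t) - 3)/2 + C

Let u = e^t, du = e^t dt.
The integral becomes ∫ du/((u-3)(u-5)); decompose into partial fractions.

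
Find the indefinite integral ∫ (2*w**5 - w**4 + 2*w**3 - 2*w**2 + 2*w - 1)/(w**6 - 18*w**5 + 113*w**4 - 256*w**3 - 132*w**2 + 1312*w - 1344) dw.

Factor the denominator: (w - 7)*(w - 4)**2*(w - 3)*(w - 2)*(w + 2).
Partial-fraction decomposition: 109/(6480*(w + 2)) + 59/(80*(w - 2)) - 223/(10*(w - 3)) + 211/(54*(w - 4)) - 1895/(36*(w - 4)**2) + 15907/(810*(w - 7)).
Integrate each term; A/(w−a) gives A·log|w−a|; A/(w−a)² gives −A/(w−a).

15907*log(w - 7)/810 + 211*log(w - 4)/54 - 223*log(w - 3)/10 + 59*log(w - 2)/80 + 109*log(w + 2)/6480 + 1895/(36*w - 144) + C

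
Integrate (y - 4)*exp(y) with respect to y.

(y - 5)*exp(y) + C

Use integration by parts with u = y - 4, dv = exp(y) dy, so v = exp(y).
Apply parts 1 times (tabular method): alternate signs, differentiate u down to 0, integrate dv up.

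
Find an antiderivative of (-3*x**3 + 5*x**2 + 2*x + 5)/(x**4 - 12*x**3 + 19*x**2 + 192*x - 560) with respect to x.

Factor the denominator: (x - 7)*(x - 5)*(x - 4)*(x + 4).
Partial-fraction decomposition: -269/(792*(x + 4)) - 33/(8*(x - 4)) + 235/(18*(x - 5)) - 255/(22*(x - 7)).
Integrate each term: A/(x−a) contributes A·log|x−a|.

-255*log(x - 7)/22 + 235*log(x - 5)/18 - 33*log(x - 4)/8 - 269*log(x + 4)/792 + C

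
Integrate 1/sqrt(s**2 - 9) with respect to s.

Substitute s = 3·sec(θ), so ds = 3·sec(θ)*tan(θ) dθ and the radical becomes sqrt(s**2 - 9) = 3·tan(θ) by the Pythagorean identity.
Integrate the resulting trig expression in θ, then back-substitute sec(θ) = s/3, tan(θ) = sqrt(s**2 - 9)/3 (absorbing any constant into C).

log(s + sqrt(s**2 - 9)) + C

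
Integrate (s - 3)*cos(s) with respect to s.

Use integration by parts with u = s - 3, dv = cos(s) ds, so v = sin(s).
Apply parts 1 times (tabular method): alternate signs, differentiate u down to 0, integrate dv up.

s*sin(s) - 3*sin(s) + cos(s) + C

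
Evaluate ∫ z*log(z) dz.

z**2*log(z)/2 - z**2/4 + C

Use integration by parts with u = log(z), dv = z dz.
Then du = 1/z dz and v = z**2/2.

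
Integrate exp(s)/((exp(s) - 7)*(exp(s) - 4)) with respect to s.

log(exp(s) - 7)/3 - log(exp(s) - 4)/3 + C

Let u = e^s, du = e^s ds.
The integral becomes ∫ du/((u-7)(u-4)); decompose into partial fractions.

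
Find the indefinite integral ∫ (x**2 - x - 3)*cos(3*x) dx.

Use integration by parts with u = x**2 - x - 3, dv = cos(3*x) dx, so v = sin(3*x)/3.
Apply parts 2 times (tabular method): alternate signs, differentiate u down to 0, integrate dv up.

x**2*sin(3*x)/3 - x*sin(3*x)/3 + 2*x*cos(3*x)/9 - 29*sin(3*x)/27 - cos(3*x)/9 + C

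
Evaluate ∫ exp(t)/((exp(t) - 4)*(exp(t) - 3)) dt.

Let u = e^t, du = e^t dt.
The integral becomes ∫ du/((u-3)(u-4)); decompose into partial fractions.

log(exp(t) - 4) - log(exp(t) - 3) + C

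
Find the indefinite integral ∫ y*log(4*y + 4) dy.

Use integration by parts with u = log(4*y + 4), dv = y dy.
Then du = 4/(4*y + 4) dy and v = y**2/2.

y**2*log(4*y + 4)/2 - y**2/4 + y/2 - log(y + 1)/2 + C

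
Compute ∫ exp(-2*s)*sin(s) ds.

Let I denote the integral. Integrate by parts with u = sin(s), dv = exp(-2*s) ds, so v = -exp(-2*s)/2: I = -exp(-2*s)*sin(s)/2 + (1/2)·∫ exp(-2*s)*cos(s) ds.
Apply parts again with u = cos(s), dv = exp(-2*s) ds: ∫ exp(-2*s)*cos(s) ds = -exp(-2*s)*cos(s)/2 − (1/2)·I. Substituting back brings back I: I = -exp(-2*s)*sin(s)/2 - exp(-2*s)*cos(s)/4 − (1/4)·I.
Solving for I: (1 + 1/4)·I equals the remaining terms, so I = (4/5)·(-exp(-2*s)*sin(s)/2 - exp(-2*s)*cos(s)/4).

-2*exp(-2*s)*sin(s)/5 - exp(-2*s)*cos(s)/5 + C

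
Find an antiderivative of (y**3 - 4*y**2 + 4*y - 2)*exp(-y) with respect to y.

Use integration by parts with u = y**3 - 4*y**2 + 4*y - 2, dv = exp(-y) dy, so v = -exp(-y).
Apply parts 3 times (tabular method): alternate signs, differentiate u down to 0, integrate dv up.

(-y**3 + y**2 - 2*y)*exp(-y) + C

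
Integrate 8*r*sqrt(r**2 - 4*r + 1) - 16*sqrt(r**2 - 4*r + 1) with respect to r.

Let u = r**2 - 4*r + 1, so du = (2*r - 4) dr.
Rewriting, the integral becomes 4·∫ √u du = 4·(2/3)u^(3/2).
Substituting back, u = r**2 - 4*r + 1.

8*(r**2 - 4*r + 1)**(3/2)/3 + C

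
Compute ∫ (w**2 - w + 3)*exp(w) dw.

Use integration by parts with u = w**2 - w + 3, dv = exp(w) dw, so v = exp(w).
Apply parts 2 times (tabular method): alternate signs, differentiate u down to 0, integrate dv up.

(w**2 - 3*w + 6)*exp(w) + C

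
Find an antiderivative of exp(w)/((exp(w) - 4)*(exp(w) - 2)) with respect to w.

log(exp(w) - 4)/2 - log(exp(w) - 2)/2 + C

Let u = e^w, du = e^w dw.
The integral becomes ∫ du/((u-2)(u-4)); decompose into partial fractions.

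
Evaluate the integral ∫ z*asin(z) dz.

Use integration by parts with u = arcsin(z), dv = z dz.
Then du = 1/sqrt(-z**2 + 1) dz.

z**2*asin(z)/2 + z*sqrt(-z**2 + 1)/4 - asin(z)/4 + C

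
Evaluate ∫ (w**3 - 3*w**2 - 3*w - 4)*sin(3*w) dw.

-w**3*cos(3*w)/3 + w**2*sin(3*w)/3 + w**2*cos(3*w) - 2*w*sin(3*w)/3 + 11*w*cos(3*w)/9 - 11*sin(3*w)/27 + 10*cos(3*w)/9 + C

Use integration by parts with u = w**3 - 3*w**2 - 3*w - 4, dv = sin(3*w) dw, so v = -cos(3*w)/3.
Apply parts 3 times (tabular method): alternate signs, differentiate u down to 0, integrate dv up.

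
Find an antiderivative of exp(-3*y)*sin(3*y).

-exp(-3*y)*sin(3*y)/6 - exp(-3*y)*cos(3*y)/6 + C

Let I denote the integral. Integrate by parts with u = sin(3*y), dv = exp(-3*y) dy, so v = -exp(-3*y)/3: I = -exp(-3*y)*sin(3*y)/3 + ∫ exp(-3*y)*cos(3*y) dy.
Apply parts again with u = cos(3*y), dv = exp(-3*y) dy: ∫ exp(-3*y)*cos(3*y) dy = -exp(-3*y)*cos(3*y)/3 − I. Substituting back brings back I: I = -exp(-3*y)*sin(3*y)/3 - exp(-3*y)*cos(3*y)/3 − I.
Solving for I: (1 + 1)·I equals the remaining terms, so I = (1/2)·(-exp(-3*y)*sin(3*y)/3 - exp(-3*y)*cos(3*y)/3).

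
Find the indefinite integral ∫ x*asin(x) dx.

Use integration by parts with u = arcsin(x), dv = x dx.
Then du = 1/sqrt(-x**2 + 1) dx.

x**2*asin(x)/2 + x*sqrt(-x**2 + 1)/4 - asin(x)/4 + C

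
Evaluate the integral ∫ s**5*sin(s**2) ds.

-s**4*cos(s**2)/2 + s**2*sin(s**2) + cos(s**2) + C

Let u = s², du = 2s ds; rewrite as (1/2)∫ u^2·sin(1u) du.
Now integrate by parts 2 times.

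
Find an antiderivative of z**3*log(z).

Use integration by parts with u = log(z), dv = z**3 dz.
Then du = 1/z dz and v = z**4/4.

z**4*log(z)/4 - z**4/16 + C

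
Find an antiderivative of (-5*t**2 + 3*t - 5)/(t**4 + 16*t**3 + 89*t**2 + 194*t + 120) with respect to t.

-13*log(t + 1)/60 + 97*log(t + 4)/6 - 145*log(t + 5)/4 + 203*log(t + 6)/10 + C

Factor the denominator: (t + 1)*(t + 4)*(t + 5)*(t + 6).
Partial-fraction decomposition: 203/(10*(t + 6)) - 145/(4*(t + 5)) + 97/(6*(t + 4)) - 13/(60*(t + 1)).
Integrate each term: A/(t−a) contributes A·log|t−a|.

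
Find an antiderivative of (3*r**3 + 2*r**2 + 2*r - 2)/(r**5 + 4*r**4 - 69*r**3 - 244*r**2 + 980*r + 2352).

Factor the denominator: (r - 7)*(r - 4)*(r + 2)*(r + 6)*(r + 7).
Partial-fraction decomposition: -947/(770*(r + 7)) + 59/(52*(r + 6)) - 11/(540*(r + 2)) - 23/(198*(r - 4)) + 1139/(4914*(r - 7)).
Integrate each term: A/(r−a) contributes A·log|r−a|.

1139*log(r - 7)/4914 - 23*log(r - 4)/198 - 11*log(r + 2)/540 + 59*log(r + 6)/52 - 947*log(r + 7)/770 + C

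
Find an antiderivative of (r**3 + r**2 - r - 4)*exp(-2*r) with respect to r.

(-4*r**3 - 10*r**2 - 6*r + 13)*exp(-2*r)/8 + C

Use integration by parts with u = r**3 + r**2 - r - 4, dv = exp(-2*r) dr, so v = -exp(-2*r)/2.
Apply parts 3 times (tabular method): alternate signs, differentiate u down to 0, integrate dv up.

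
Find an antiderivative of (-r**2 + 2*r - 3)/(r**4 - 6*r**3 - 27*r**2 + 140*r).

Factor the denominator: r*(r - 7)*(r - 4)*(r + 5).
Partial-fraction decomposition: 19/(270*(r + 5)) + 11/(108*(r - 4)) - 19/(126*(r - 7)) - 3/(140*r).
Integrate each term: A/(r−a) contributes A·log|r−a|.

-3*log(r)/140 - 19*log(r - 7)/126 + 11*log(r - 4)/108 + 19*log(r + 5)/270 + C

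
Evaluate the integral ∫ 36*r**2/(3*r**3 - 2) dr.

4*log(3*r**3 - 2) + C

Let u = 3*r**3 - 2, so du = (9*r**2) dr.
Rewriting, the integral becomes 4·∫ 1/u du = 4·log(u).
Substituting back, u = 3*r**3 - 2.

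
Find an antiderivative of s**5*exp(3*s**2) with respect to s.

(9*s**4 - 6*s**2 + 2)*exp(3*s**2)/54 + C

Let u = s², du = 2s ds; rewrite as (1/2)∫ u^2·exp(3u) du.
Now integrate by parts 2 times.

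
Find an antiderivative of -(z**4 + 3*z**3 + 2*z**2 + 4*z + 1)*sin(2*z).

Use integration by parts with u = z**4 + 3*z**3 + 2*z**2 + 4*z + 1, dv = -sin(2*z) dz, so v = cos(2*z)/2.
Apply parts 4 times (tabular method): alternate signs, differentiate u down to 0, integrate dv up.

z**4*cos(2*z)/2 - z**3*sin(2*z) + 3*z**3*cos(2*z)/2 - 9*z**2*sin(2*z)/4 - z**2*cos(2*z)/2 + z*sin(2*z)/2 - z*cos(2*z)/4 + sin(2*z)/8 + 3*cos(2*z)/4 + C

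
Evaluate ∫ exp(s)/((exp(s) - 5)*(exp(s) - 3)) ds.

Let u = e^s, du = e^s ds.
The integral becomes ∫ du/((u-3)(u-5)); decompose into partial fractions.

log(exp(s) - 5)/2 - log(exp(s) - 3)/2 + C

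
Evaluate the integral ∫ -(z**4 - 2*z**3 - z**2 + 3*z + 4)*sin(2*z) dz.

Use integration by parts with u = z**4 - 2*z**3 - z**2 + 3*z + 4, dv = -sin(2*z) dz, so v = cos(2*z)/2.
Apply parts 4 times (tabular method): alternate signs, differentiate u down to 0, integrate dv up.

z**4*cos(2*z)/2 - z**3*sin(2*z) - z**3*cos(2*z) + 3*z**2*sin(2*z)/2 - 2*z**2*cos(2*z) + 2*z*sin(2*z) + 3*z*cos(2*z) - 3*sin(2*z)/2 + 3*cos(2*z) + C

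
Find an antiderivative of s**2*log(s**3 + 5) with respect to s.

Let u = s**3 + 5, so du = (3*s**2) ds.
The integral becomes (1/3)·∫ log(u) du; integrate by parts with u′=log(u), dv′=du.

s**3*log(s**3 + 5)/3 - s**3/3 + 5*log(s**3 + 5)/3 + C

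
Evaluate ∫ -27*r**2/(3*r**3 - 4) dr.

Let u = 3*r**3 - 4, so du = (9*r**2) dr.
Rewriting, the integral becomes -3·∫ 1/u du = -3·log(u).
Substituting back, u = 3*r**3 - 4.

-3*log(3*r**3 - 4) + C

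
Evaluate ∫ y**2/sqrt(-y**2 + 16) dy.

Substitute y = 4·sin(θ), so dy = 4·cos(θ) dθ and the radical becomes sqrt(-y**2 + 16) = 4·cos(θ) by the Pythagorean identity.
Integrate the resulting trig expression in θ, then back-substitute θ = asin(y/4), sin(θ) = y/4, cos(θ) = sqrt(-y**2 + 16)/4 (absorbing any constant into C).

-y*sqrt(-y**2 + 16)/2 + 8*asin(y/4) + C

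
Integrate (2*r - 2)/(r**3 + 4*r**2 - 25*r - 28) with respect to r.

6*log(r - 4)/55 + 2*log(r + 1)/15 - 8*log(r + 7)/33 + C

Factor the denominator: (r - 4)*(r + 1)*(r + 7).
Partial-fraction decomposition: -8/(33*(r + 7)) + 2/(15*(r + 1)) + 6/(55*(r - 4)).
Integrate each term: A/(r−a) contributes A·log|r−a|.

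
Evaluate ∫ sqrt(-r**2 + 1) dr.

Substitute r = sin(θ), so dr = cos(θ) dθ and the radical becomes sqrt(-r**2 + 1) = cos(θ) by the Pythagorean identity.
Integrate the resulting trig expression in θ, then back-substitute θ = asin(r), sin(θ) = r, cos(θ) = sqrt(-r**2 + 1) (absorbing any constant into C).

r*sqrt(-r**2 + 1)/2 + asin(r)/2 + C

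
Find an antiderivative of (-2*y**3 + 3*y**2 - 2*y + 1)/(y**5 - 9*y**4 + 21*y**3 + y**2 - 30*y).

-log(y)/30 - 46*log(y - 5)/45 + 4*log(y - 3)/3 - 7*log(y - 2)/18 + log(y + 1)/9 + C

Factor the denominator: y*(y - 5)*(y - 3)*(y - 2)*(y + 1).
Partial-fraction decomposition: 1/(9*(y + 1)) - 7/(18*(y - 2)) + 4/(3*(y - 3)) - 46/(45*(y - 5)) - 1/(30*y).
Integrate each term: A/(y−a) contributes A·log|y−a|.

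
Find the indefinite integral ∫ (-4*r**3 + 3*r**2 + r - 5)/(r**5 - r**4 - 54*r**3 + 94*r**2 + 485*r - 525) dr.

Factor the denominator: (r - 5)**2*(r - 1)*(r + 3)*(r + 7).
Partial-fraction decomposition: 1507/(4608*(r + 7)) - 127/(1024*(r + 3)) - 5/(512*(r - 1)) - 1781/(9216*(r - 5)) - 425/(384*(r - 5)**2).
Integrate each term; A/(r−a) gives A·log|r−a|; A/(r−a)² gives −A/(r−a).

-1781*log(r - 5)/9216 - 5*log(r - 1)/512 - 127*log(r + 3)/1024 + 1507*log(r + 7)/4608 + 425/(384*r - 1920) + C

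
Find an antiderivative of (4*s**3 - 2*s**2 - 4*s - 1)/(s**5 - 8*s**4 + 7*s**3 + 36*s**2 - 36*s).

log(s)/36 + 767*log(s - 6)/720 - 77*log(s - 3)/90 - log(s - 1)/10 - 11*log(s + 2)/80 + C

Factor the denominator: s*(s - 6)*(s - 3)*(s - 1)*(s + 2).
Partial-fraction decomposition: -11/(80*(s + 2)) - 1/(10*(s - 1)) - 77/(90*(s - 3)) + 767/(720*(s - 6)) + 1/(36*s).
Integrate each term: A/(s−a) contributes A·log|s−a|.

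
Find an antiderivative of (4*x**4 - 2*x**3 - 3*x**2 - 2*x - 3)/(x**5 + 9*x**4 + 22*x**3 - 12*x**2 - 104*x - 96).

Factor the denominator: (x - 2)*(x + 2)**2*(x + 3)*(x + 4).
Partial-fraction decomposition: 1109/(24*(x + 4)) - 354/(5*(x + 3)) + 913/(32*(x + 2)) - 69/(8*(x + 2)**2) + 29/(480*(x - 2)).
Integrate each term; A/(x−a) gives A·log|x−a|; A/(x−a)² gives −A/(x−a).

29*log(x - 2)/480 + 913*log(x + 2)/32 - 354*log(x + 3)/5 + 1109*log(x + 4)/24 + 69/(8*x + 16) + C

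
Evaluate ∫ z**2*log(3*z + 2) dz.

Use integration by parts with u = log(3*z + 2), dv = z**2 dz.
Then du = 3/(3*z + 2) dz and v = z**3/3.

z**3*log(3*z + 2)/3 - z**3/9 + z**2/9 - 4*z/27 + 8*log(3*z + 2)/81 + C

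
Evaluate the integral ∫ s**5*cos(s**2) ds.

Let u = s², du = 2s ds; rewrite as (1/2)∫ u^2·cos(1u) du.
Now integrate by parts 2 times.

s**4*sin(s**2)/2 + s**2*cos(s**2) - sin(s**2) + C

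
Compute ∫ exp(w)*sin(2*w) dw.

exp(w)*sin(2*w)/5 - 2*exp(w)*cos(2*w)/5 + C

Let I denote the integral. Integrate by parts with u = sin(2*w), dv = exp(w) dw, so v = exp(w): I = exp(w)*sin(2*w) − 2·∫ exp(w)*cos(2*w) dw.
Apply parts again with u = cos(2*w), dv = exp(w) dw: ∫ exp(w)*cos(2*w) dw = exp(w)*cos(2*w) + 2·I. Substituting back brings back I: I = exp(w)*sin(2*w) - 2*exp(w)*cos(2*w) − 4·I.
Solving for I: (1 + 4)·I equals the remaining terms, so I = (1/5)·(exp(w)*sin(2*w) - 2*exp(w)*cos(2*w)).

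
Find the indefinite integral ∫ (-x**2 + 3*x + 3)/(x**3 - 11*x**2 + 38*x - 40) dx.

-7*log(x - 5)/3 + log(x - 4)/2 + 5*log(x - 2)/6 + C

Factor the denominator: (x - 5)*(x - 4)*(x - 2).
Partial-fraction decomposition: 5/(6*(x - 2)) + 1/(2*(x - 4)) - 7/(3*(x - 5)).
Integrate each term: A/(x−a) contributes A·log|x−a|.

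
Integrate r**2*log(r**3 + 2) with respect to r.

Let u = r**3 + 2, so du = (3*r**2) dr.
The integral becomes (1/3)·∫ log(u) du; integrate by parts with u′=log(u), dv′=du.

r**3*log(r**3 + 2)/3 - r**3/3 + 2*log(r**3 + 2)/3 + C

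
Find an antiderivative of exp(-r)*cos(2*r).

Let I denote the integral. Integrate by parts with u = cos(2*r), dv = exp(-r) dr, so v = -exp(-r): I = -exp(-r)*cos(2*r) − 2·∫ exp(-r)*sin(2*r) dr.
Apply parts again with u = sin(2*r), dv = exp(-r) dr: ∫ exp(-r)*sin(2*r) dr = -exp(-r)*sin(2*r) + 2·I. Substituting back brings back I: I = 2*exp(-r)*sin(2*r) - exp(-r)*cos(2*r) − 4·I.
Solving for I: (1 + 4)·I equals the remaining terms, so I = (1/5)·(2*exp(-r)*sin(2*r) - exp(-r)*cos(2*r)).

2*exp(-r)*sin(2*r)/5 - exp(-r)*cos(2*r)/5 + C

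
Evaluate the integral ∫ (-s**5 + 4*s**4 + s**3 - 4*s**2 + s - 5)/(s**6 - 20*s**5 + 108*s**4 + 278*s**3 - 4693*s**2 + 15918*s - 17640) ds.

Factor the denominator: (s - 7)**2*(s - 5)*(s - 4)*(s - 3)*(s + 6).
Partial-fraction decomposition: -12589/(167310*(s + 6)) + 35/(144*(s - 3)) + 1/(90*(s - 4)) - 75/(11*(s - 5)) + 137237/(24336*(s - 7)) - 3527/(156*(s - 7)**2).
Integrate each term; A/(s−a) gives A·log|s−a|; A/(s−a)² gives −A/(s−a).

137237*log(s - 7)/24336 - 75*log(s - 5)/11 + log(s - 4)/90 + 35*log(s - 3)/144 - 12589*log(s + 6)/167310 + 3527/(156*s - 1092) + C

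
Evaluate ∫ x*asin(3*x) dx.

Use integration by parts with u = arcsin(3*x), dv = x dx.
Then du = 3/sqrt(-9*x**2 + 1) dx.

x**2*asin(3*x)/2 + x*sqrt(-9*x**2 + 1)/12 - asin(3*x)/36 + C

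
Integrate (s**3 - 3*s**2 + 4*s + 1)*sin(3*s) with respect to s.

Use integration by parts with u = s**3 - 3*s**2 + 4*s + 1, dv = sin(3*s) ds, so v = -cos(3*s)/3.
Apply parts 3 times (tabular method): alternate signs, differentiate u down to 0, integrate dv up.

-s**3*cos(3*s)/3 + s**2*sin(3*s)/3 + s**2*cos(3*s) - 2*s*sin(3*s)/3 - 10*s*cos(3*s)/9 + 10*sin(3*s)/27 - 5*cos(3*s)/9 + C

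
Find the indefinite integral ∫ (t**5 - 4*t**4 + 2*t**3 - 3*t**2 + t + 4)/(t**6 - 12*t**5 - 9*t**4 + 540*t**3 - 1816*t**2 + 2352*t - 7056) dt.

7753*log(t - 7)/742 - 81707*log(t - 6)/8450 + 27247*log(t + 7)/125398 + 9*log(t**2 + 4)/5300 + 123*atan(t/2)/10600 + 1463/(260*t - 1560) + C

Factor the denominator: (t - 7)*(t - 6)**2*(t + 7)*(t**2 + 4).
Partial-fraction decomposition: 3*(6*t + 41)/(5300*(t**2 + 4)) + 27247/(125398*(t + 7)) - 81707/(8450*(t - 6)) - 1463/(260*(t - 6)**2) + 7753/(742*(t - 7)).
Integrate each term; A/(t−a) gives A·log|t−a|; the (Bt+D)/(t²+p²) term gives a log and an atan.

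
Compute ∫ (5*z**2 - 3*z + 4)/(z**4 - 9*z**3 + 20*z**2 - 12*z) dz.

Factor the denominator: z*(z - 6)*(z - 2)*(z - 1).
Partial-fraction decomposition: 6/(5*(z - 1)) - 9/(4*(z - 2)) + 83/(60*(z - 6)) - 1/(3*z).
Integrate each term: A/(z−a) contributes A·log|z−a|.

-log(z)/3 + 83*log(z - 6)/60 - 9*log(z - 2)/4 + 6*log(z - 1)/5 + C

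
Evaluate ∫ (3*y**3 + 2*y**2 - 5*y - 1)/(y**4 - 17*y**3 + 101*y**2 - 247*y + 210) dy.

1091*log(y - 7)/40 - 133*log(y - 5)/4 + 83*log(y - 3)/8 - 7*log(y - 2)/5 + C

Factor the denominator: (y - 7)*(y - 5)*(y - 3)*(y - 2).
Partial-fraction decomposition: -7/(5*(y - 2)) + 83/(8*(y - 3)) - 133/(4*(y - 5)) + 1091/(40*(y - 7)).
Integrate each term: A/(y−a) contributes A·log|y−a|.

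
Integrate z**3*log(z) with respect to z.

Use integration by parts with u = log(z), dv = z**3 dz.
Then du = 1/z dz and v = z**4/4.

z**4*log(z)/4 - z**4/16 + C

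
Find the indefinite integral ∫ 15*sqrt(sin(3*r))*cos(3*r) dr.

10*sin(3*r)**(3/2)/3 + C

Let u = sin(3*r), so du = (3*cos(3*r)) dr.
Rewriting, the integral becomes 5·∫ √u du = 5·(2/3)u^(3/2).
Substituting back, u = sin(3*r).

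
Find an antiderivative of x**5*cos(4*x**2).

x**4*sin(4*x**2)/8 + x**2*cos(4*x**2)/16 - sin(4*x**2)/64 + C

Let u = x², du = 2x dx; rewrite as (1/2)∫ u^2·cos(4u) du.
Now integrate by parts 2 times.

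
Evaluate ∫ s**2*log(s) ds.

s**3*log(s)/3 - s**3/9 + C

Use integration by parts with u = log(s), dv = s**2 ds.
Then du = 1/s ds and v = s**3/3.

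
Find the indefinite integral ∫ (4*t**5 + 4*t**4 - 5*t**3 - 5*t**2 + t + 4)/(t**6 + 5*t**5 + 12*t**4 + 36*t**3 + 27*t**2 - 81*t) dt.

-4*log(t)/81 + 3*log(t - 1)/160 + 6881*log(t + 3)/2592 + 743*log(t**2 + 9)/1080 - 2957*atan(t/3)/1620 + 557/(216*t + 648) + C

Factor the denominator: t*(t - 1)*(t + 3)**2*(t**2 + 9).
Partial-fraction decomposition: (743*t - 2957)/(540*(t**2 + 9)) + 6881/(2592*(t + 3)) - 557/(216*(t + 3)**2) + 3/(160*(t - 1)) - 4/(81*t).
Integrate each term; A/(t−a) gives A·log|t−a|; the (Bt+D)/(t²+p²) term gives a log and an atan.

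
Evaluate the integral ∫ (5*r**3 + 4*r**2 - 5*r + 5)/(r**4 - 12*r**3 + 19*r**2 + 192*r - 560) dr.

Factor the denominator: (r - 7)*(r - 5)*(r - 4)*(r + 4).
Partial-fraction decomposition: 7/(24*(r + 4)) + 123/(8*(r - 4)) - 235/(6*(r - 5)) + 57/(2*(r - 7)).
Integrate each term: A/(r−a) contributes A·log|r−a|.

57*log(r - 7)/2 - 235*log(r - 5)/6 + 123*log(r - 4)/8 + 7*log(r + 4)/24 + C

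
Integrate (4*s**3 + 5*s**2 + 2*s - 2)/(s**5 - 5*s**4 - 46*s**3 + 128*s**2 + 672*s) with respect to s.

-log(s)/336 + 1629*log(s - 7)/847 - 527*log(s - 6)/300 - 7919*log(s + 4)/48400 - 93/(220*s + 880) + C

Factor the denominator: s*(s - 7)*(s - 6)*(s + 4)**2.
Partial-fraction decomposition: -7919/(48400*(s + 4)) + 93/(220*(s + 4)**2) - 527/(300*(s - 6)) + 1629/(847*(s - 7)) - 1/(336*s).
Integrate each term; A/(s−a) gives A·log|s−a|; A/(s−a)² gives −A/(s−a).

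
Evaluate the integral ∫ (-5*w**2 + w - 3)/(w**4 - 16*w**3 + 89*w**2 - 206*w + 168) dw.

Factor the denominator: (w - 7)*(w - 4)*(w - 3)*(w - 2).
Partial-fraction decomposition: 21/(10*(w - 2)) - 45/(4*(w - 3)) + 79/(6*(w - 4)) - 241/(60*(w - 7)).
Integrate each term: A/(w−a) contributes A·log|w−a|.

-241*log(w - 7)/60 + 79*log(w - 4)/6 - 45*log(w - 3)/4 + 21*log(w - 2)/10 + C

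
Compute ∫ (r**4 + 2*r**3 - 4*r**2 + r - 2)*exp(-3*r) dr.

Use integration by parts with u = r**4 + 2*r**3 - 4*r**2 + r - 2, dv = exp(-3*r) dr, so v = -exp(-3*r)/3.
Apply parts 4 times (tabular method): alternate signs, differentiate u down to 0, integrate dv up.

(-27*r**4 - 90*r**3 + 18*r**2 - 15*r + 49)*exp(-3*r)/81 + C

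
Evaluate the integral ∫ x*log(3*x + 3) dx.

Use integration by parts with u = log(3*x + 3), dv = x dx.
Then du = 3/(3*x + 3) dx and v = x**2/2.

x**2*log(3*x + 3)/2 - x**2/4 + x/2 - log(x + 1)/2 + C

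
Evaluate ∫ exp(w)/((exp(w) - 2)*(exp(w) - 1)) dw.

Let u = e^w, du = e^w dw.
The integral becomes ∫ du/((u-1)(u-2)); decompose into partial fractions.

log(exp(w) - 2) - log(exp(w) - 1) + C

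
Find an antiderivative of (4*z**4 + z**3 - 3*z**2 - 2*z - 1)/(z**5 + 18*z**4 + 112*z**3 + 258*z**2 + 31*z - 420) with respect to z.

Factor the denominator: (z - 1)*(z + 3)*(z + 4)*(z + 5)*(z + 7).
Partial-fraction decomposition: 9127/(192*(z + 7)) - 2309/(24*(z + 5)) + 919/(15*(z + 4)) - 275/(32*(z + 3)) - 1/(960*(z - 1)).
Integrate each term: A/(z−a) contributes A·log|z−a|.

-log(z - 1)/960 - 275*log(z + 3)/32 + 919*log(z + 4)/15 - 2309*log(z + 5)/24 + 9127*log(z + 7)/192 + C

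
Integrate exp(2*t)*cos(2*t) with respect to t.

exp(2*t)*sin(2*t)/4 + exp(2*t)*cos(2*t)/4 + C

Let I denote the integral. Integrate by parts with u = cos(2*t), dv = exp(2*t) dt, so v = exp(2*t)/2: I = exp(2*t)*cos(2*t)/2 + ∫ exp(2*t)*sin(2*t) dt.
Apply parts again with u = sin(2*t), dv = exp(2*t) dt: ∫ exp(2*t)*sin(2*t) dt = exp(2*t)*sin(2*t)/2 − I. Substituting back brings back I: I = exp(2*t)*sin(2*t)/2 + exp(2*t)*cos(2*t)/2 − I.
Solving for I: (1 + 1)·I equals the remaining terms, so I = (1/2)·(exp(2*t)*sin(2*t)/2 + exp(2*t)*cos(2*t)/2).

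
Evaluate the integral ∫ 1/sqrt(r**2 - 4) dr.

Substitute r = 2·sec(θ), so dr = 2·sec(θ)*tan(θ) dθ and the radical becomes sqrt(r**2 - 4) = 2·tan(θ) by the Pythagorean identity.
Integrate the resulting trig expression in θ, then back-substitute sec(θ) = r/2, tan(θ) = sqrt(r**2 - 4)/2 (absorbing any constant into C).

log(r + sqrt(r**2 - 4)) + C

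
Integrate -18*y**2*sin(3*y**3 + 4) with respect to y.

Let u = 3*y**3 + 4, so du = (9*y**2) dy.
Rewriting, the integral becomes -2·∫ sin(u) du = -2·-cos(u).
Substituting back, u = 3*y**3 + 4.

2*cos(3*y**3 + 4) + C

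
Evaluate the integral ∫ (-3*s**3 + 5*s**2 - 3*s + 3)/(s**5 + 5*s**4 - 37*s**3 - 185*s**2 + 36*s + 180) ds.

-23*log(s - 6)/220 - log(s - 1)/210 + log(s + 1)/20 - 259*log(s + 5)/132 + 283*log(s + 6)/140 + C

Factor the denominator: (s - 6)*(s - 1)*(s + 1)*(s + 5)*(s + 6).
Partial-fraction decomposition: 283/(140*(s + 6)) - 259/(132*(s + 5)) + 1/(20*(s + 1)) - 1/(210*(s - 1)) - 23/(220*(s - 6)).
Integrate each term: A/(s−a) contributes A·log|s−a|.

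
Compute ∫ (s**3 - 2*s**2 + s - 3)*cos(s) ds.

s**3*sin(s) - 2*s**2*sin(s) + 3*s**2*cos(s) - 5*s*sin(s) - 4*s*cos(s) + sin(s) - 5*cos(s) + C

Use integration by parts with u = s**3 - 2*s**2 + s - 3, dv = cos(s) ds, so v = sin(s).
Apply parts 3 times (tabular method): alternate signs, differentiate u down to 0, integrate dv up.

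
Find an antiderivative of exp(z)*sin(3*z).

exp(z)*sin(3*z)/10 - 3*exp(z)*cos(3*z)/10 + C

Let I denote the integral. Integrate by parts with u = sin(3*z), dv = exp(z) dz, so v = exp(z): I = exp(z)*sin(3*z) − 3·∫ exp(z)*cos(3*z) dz.
Apply parts again with u = cos(3*z), dv = exp(z) dz: ∫ exp(z)*cos(3*z) dz = exp(z)*cos(3*z) + 3·I. Substituting back brings back I: I = exp(z)*sin(3*z) - 3*exp(z)*cos(3*z) − 9·I.
Solving for I: (1 + 9)·I equals the remaining terms, so I = (1/10)·(exp(z)*sin(3*z) - 3*exp(z)*cos(3*z)).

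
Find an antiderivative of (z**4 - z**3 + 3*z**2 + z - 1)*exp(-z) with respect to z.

Use integration by parts with u = z**4 - z**3 + 3*z**2 + z - 1, dv = exp(-z) dz, so v = -exp(-z).
Apply parts 4 times (tabular method): alternate signs, differentiate u down to 0, integrate dv up.

(-z**4 - 3*z**3 - 12*z**2 - 25*z - 24)*exp(-z) + C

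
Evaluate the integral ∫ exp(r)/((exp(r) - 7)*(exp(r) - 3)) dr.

Let u = e^r, du = e^r dr.
The integral becomes ∫ du/((u-3)(u-7)); decompose into partial fractions.

log(exp(r) - 7)/4 - log(exp(r) - 3)/4 + C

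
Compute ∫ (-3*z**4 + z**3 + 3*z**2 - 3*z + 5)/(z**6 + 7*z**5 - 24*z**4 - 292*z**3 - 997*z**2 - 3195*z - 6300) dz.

Factor the denominator: (z - 7)*(z + 4)*(z + 5)**2*(z**2 + 9).
Partial-fraction decomposition: -(53453*z - 65237)/(838100*(z**2 + 9)) - 73579/(27744*(z + 5)) - 635/(136*(z + 5)**2) + 767/(275*(z + 4)) - 2243/(30624*(z - 7)).
Integrate each term; A/(z−a) gives A·log|z−a|; the (Bz+D)/(z²+p²) term gives a log and an atan.

-2243*log(z - 7)/30624 + 767*log(z + 4)/275 - 73579*log(z + 5)/27744 - 53453*log(z**2 + 9)/1676200 + 65237*atan(z/3)/2514300 + 635/(136*z + 680) + C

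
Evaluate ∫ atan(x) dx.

x*atan(x) - log(x**2 + 1)/2 + C

Use integration by parts with u = arctan(x), dv = dx.
Then du = 1/(x**2 + 1) dx.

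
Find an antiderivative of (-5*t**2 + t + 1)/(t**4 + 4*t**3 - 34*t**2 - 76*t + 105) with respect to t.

-119*log(t - 5)/384 + 3*log(t - 1)/128 - 47*log(t + 3)/128 + 251*log(t + 7)/384 + C

Factor the denominator: (t - 5)*(t - 1)*(t + 3)*(t + 7).
Partial-fraction decomposition: 251/(384*(t + 7)) - 47/(128*(t + 3)) + 3/(128*(t - 1)) - 119/(384*(t - 5)).
Integrate each term: A/(t−a) contributes A·log|t−a|.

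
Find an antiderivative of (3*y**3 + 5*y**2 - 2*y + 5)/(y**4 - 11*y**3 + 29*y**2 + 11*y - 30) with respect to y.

Factor the denominator: (y - 6)*(y - 5)*(y - 1)*(y + 1).
Partial-fraction decomposition: -3/(28*(y + 1)) + 11/(40*(y - 1)) - 165/(8*(y - 5)) + 821/(35*(y - 6)).
Integrate each term: A/(y−a) contributes A·log|y−a|.

821*log(y - 6)/35 - 165*log(y - 5)/8 + 11*log(y - 1)/40 - 3*log(y + 1)/28 + C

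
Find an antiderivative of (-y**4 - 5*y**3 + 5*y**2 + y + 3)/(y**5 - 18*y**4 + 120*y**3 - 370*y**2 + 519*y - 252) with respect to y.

Factor the denominator: (y - 7)*(y - 4)*(y - 3)**2*(y - 1).
Partial-fraction decomposition: 1/(24*(y - 1)) - 1343/(32*(y - 3)) - 165/(8*(y - 3)**2) + 163/(3*(y - 4)) - 429/(32*(y - 7)).
Integrate each term; A/(y−a) gives A·log|y−a|; A/(y−a)² gives −A/(y−a).

-429*log(y - 7)/32 + 163*log(y - 4)/3 - 1343*log(y - 3)/32 + log(y - 1)/24 + 165/(8*y - 24) + C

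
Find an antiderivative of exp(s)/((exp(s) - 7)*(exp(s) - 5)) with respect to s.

log(exp(s) - 7)/2 - log(exp(s) - 5)/2 + C

Let u = e^s, du = e^s ds.
The integral becomes ∫ du/((u-7)(u-5)); decompose into partial fractions.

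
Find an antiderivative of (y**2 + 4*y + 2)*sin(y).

Use integration by parts with u = y**2 + 4*y + 2, dv = sin(y) dy, so v = -cos(y).
Apply parts 2 times (tabular method): alternate signs, differentiate u down to 0, integrate dv up.

-y**2*cos(y) + 2*y*sin(y) - 4*y*cos(y) + 4*sin(y) + C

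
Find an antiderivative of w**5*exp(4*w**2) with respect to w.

(8*w**4 - 4*w**2 + 1)*exp(4*w**2)/64 + C

Let u = w², du = 2w dw; rewrite as (1/2)∫ u^2·exp(4u) du.
Now integrate by parts 2 times.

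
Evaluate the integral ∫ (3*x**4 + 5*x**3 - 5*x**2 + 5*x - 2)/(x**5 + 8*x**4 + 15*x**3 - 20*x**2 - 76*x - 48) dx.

19*log(x - 2)/90 + 7*log(x + 1)/9 - 3*log(x + 2) - 23*log(x + 3)/5 + 173*log(x + 4)/18 + C

Factor the denominator: (x - 2)*(x + 1)*(x + 2)*(x + 3)*(x + 4).
Partial-fraction decomposition: 173/(18*(x + 4)) - 23/(5*(x + 3)) - 3/(x + 2) + 7/(9*(x + 1)) + 19/(90*(x - 2)).
Integrate each term: A/(x−a) contributes A·log|x−a|.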